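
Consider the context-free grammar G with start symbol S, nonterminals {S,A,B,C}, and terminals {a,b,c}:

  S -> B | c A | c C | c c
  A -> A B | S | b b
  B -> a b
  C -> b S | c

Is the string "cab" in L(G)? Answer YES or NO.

CNF form of G:
  S -> T0 T1 | T2 A | T2 C | T2 T2
  A -> A B | T0 T1 | T1 T1 | T2 A | T2 C | T2 T2
  B -> T0 T1
  C -> T1 S | c
  T0 -> a
  T1 -> b
  T2 -> c

CYK table (by increasing span):
  T[0,0] 'c' = {C,T2}  orig:{C}
  T[1,1] 'a' = {T0}  orig:{}
  T[2,2] 'b' = {T1}  orig:{}
  T[0,1] 'ca' = ∅
  T[1,2] 'ab' = {A,B,S}
  T[0,2] 'cab' = {A,S}

S ∈ T[0,2] ⇒ YES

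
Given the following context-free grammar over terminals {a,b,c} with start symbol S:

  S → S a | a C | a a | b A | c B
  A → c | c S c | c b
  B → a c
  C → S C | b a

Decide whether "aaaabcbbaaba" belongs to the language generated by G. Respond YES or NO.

Convert to CNF:
  S -> S T2 | T0 B | T1 A | T2 C | T2 T2
  A -> T0 T1 | T0 X3 | c
  B -> T2 T0
  C -> S C | T1 T2
  T0 -> c
  T1 -> b
  T2 -> a
  X3 -> S T0

Fill CYK table bottom-up:
  [0..0]={T2}  "a"  orig:{}
  [1..1]={T2}  "a"  orig:{}
  [2..2]={T2}  "a"  orig:{}
  [3..3]={T2}  "a"  orig:{}
  [4..4]={T1}  "b"  orig:{}
  [5..5]={A,T0}  "c"  orig:{A}
  [6..6]={T1}  "b"  orig:{}
  [7..7]={T1}  "b"  orig:{}
  [8..8]={T2}  "a"  orig:{}
  [9..9]={T2}  "a"  orig:{}
  [10..10]={T1}  "b"  orig:{}
  [11..11]={T2}  "a"  orig:{}
  [0..1]={S}  "aa"
  [1..2]={S}  "aa"
  [2..3]={S}  "aa"
  [3..4]=∅  "ab"
  [4..5]={S}  "bc"
  [5..6]={A}  "cb"
  [6..7]=∅  "bb"
  [7..8]={C}  "ba"
  [8..9]={S}  "aa"
  [9..10]=∅  "ab"
  [10..11]={C}  "ba"
  [0..2]={S}  "aaa"
  [1..3]={S}  "aaa"
  [2..4]=∅  "aab"
  [3..5]=∅  "abc"
  [4..6]={S}  "bcb"
  [5..7]=∅  "cbb"
  [6..8]=∅  "bba"
  [7..9]=∅  "baa"
  [8..10]=∅  "aab"
  [9..11]={S}  "aba"
  [0..3]={S}  "aaaa"
  [1..4]=∅  "aaab"
  [2..5]=∅  "aabc"
  [3..6]=∅  "abcb"
  [4..7]=∅  "bcbb"
  [5..8]=∅  "cbba"
  [6..9]=∅  "bbaa"
  [7..10]=∅  "baab"
  [8..11]={C}  "aaba"
  [0..4]=∅  "aaaab"
  [1..5]=∅  "aaabc"
  [2..6]=∅  "aabcb"
  [3..7]=∅  "abcbb"
  [4..8]={C}  "bcbba"
  [5..9]=∅  "cbbaa"
  [6..10]=∅  "bbaab"
  [7..11]=∅  "baaba"
  [0..5]=∅  "aaaabc"
  [1..6]=∅  "aaabcb"
  [2..7]=∅  "aabcbb"
  [3..8]={S}  "abcbba"
  [4..9]=∅  "bcbbaa"
  [5..10]=∅  "cbbaab"
  [6..11]=∅  "bbaaba"
  [0..6]=∅  "aaaabcb"
  [1..7]=∅  "aaabcbb"
  [2..8]={C}  "aabcbba"
  [3..9]={S}  "abcbbaa"
  [4..10]=∅  "bcbbaab"
  [5..11]=∅  "cbbaaba"
  [0..7]=∅  "aaaabcbb"
  [1..8]={C,S}  "aaabcbba"
  [2..9]=∅  "aabcbbaa"
  [3..10]=∅  "abcbbaab"
  [4..11]=∅  "bcbbaaba"
  [0..8]={C,S}  "aaaabcbba"
  [1..9]={S}  "aaabcbbaa"
  [2..10]=∅  "aabcbbaab"
  [3..11]={C}  "abcbbaaba"
  [0..9]={S}  "aaaabcbbaa"
  [1..10]=∅  "aaabcbbaab"
  [2..11]={S}  "aabcbbaaba"
  [0..10]=∅  "aaaabcbbaab"
  [1..11]={C}  "aaabcbbaaba"
  [0..11]={C,S}  "aaaabcbbaaba"

S ∈ T[0,11] ⇒ YES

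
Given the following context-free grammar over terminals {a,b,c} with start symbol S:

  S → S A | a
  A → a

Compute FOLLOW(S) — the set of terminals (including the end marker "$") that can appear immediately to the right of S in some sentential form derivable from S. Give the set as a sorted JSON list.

FIRST iteration:
iter 1:
  A via A→a: +{a}
  S via S→a: +{a}
  FIRST(S)={a}  FIRST(A)={a}
iter 2: (stable)
  FIRST(S)={a}  FIRST(A)={a}

Compute FOLLOW by fixpoint:
seed FOLLOW(S) with $
[1]
  S→S A: FOLLOW(S) ⊇ FIRST(A) = {a}; new: +{a}
  S→S A: FOLLOW(A) ⊇ FOLLOW(S) ⊇ {$,a}; new: +{$,a}
  S: {$,a}  A: {$,a}
[2] — fixpoint
  S: {$,a}  A: {$,a}

FOLLOW(S) = ["$", "a"]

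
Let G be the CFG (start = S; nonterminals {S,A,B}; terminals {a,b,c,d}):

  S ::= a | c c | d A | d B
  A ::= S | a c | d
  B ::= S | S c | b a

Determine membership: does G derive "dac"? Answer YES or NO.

CNF form of G:
  S -> T1 T1 | T2 A | T2 B | a
  A -> T0 T1 | T1 T1 | T2 A | T2 B | a | d
  B -> S T1 | T1 T1 | T2 A | T2 B | T3 T0 | a
  T0 -> a
  T1 -> c
  T2 -> d
  T3 -> b

CYK table (by increasing span):
  cell(0,0) d: {A,T2}  orig:{A}
  cell(1,1) a: {A,B,S,T0}  orig:{A,B,S}
  cell(2,2) c: {T1}  orig:{}
  cell(0,1) da: {A,B,S}
  cell(1,2) ac: {A,B}
  cell(0,2) dac: {A,B,S}

S ∈ T[0,2] ⇒ YES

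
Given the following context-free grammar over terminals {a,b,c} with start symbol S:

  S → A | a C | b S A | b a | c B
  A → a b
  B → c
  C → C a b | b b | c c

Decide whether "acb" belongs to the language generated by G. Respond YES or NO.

Convert to CNF:
  S -> T0 C | T0 T1 | T1 T0 | T1 X4 | T2 B
  A -> T0 T1
  B -> c
  C -> C X3 | T1 T1 | T2 T2
  T0 -> a
  T1 -> b
  T2 -> c
  X3 -> T0 T1
  X4 -> S A

CYK table (by increasing span):
  cell(0,0) a: {T0}  orig:{}
  cell(1,1) c: {B,T2}  orig:{B}
  cell(2,2) b: {T1}  orig:{}
  cell(0,1) ac: ∅
  cell(1,2) cb: ∅
  cell(0,2) acb: ∅

S ∉ T[0,2] ⇒ NO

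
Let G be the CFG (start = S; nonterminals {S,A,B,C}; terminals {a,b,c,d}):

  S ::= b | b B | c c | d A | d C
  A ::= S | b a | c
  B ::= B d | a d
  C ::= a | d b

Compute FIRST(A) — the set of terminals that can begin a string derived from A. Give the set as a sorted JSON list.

FIRST iteration:
pass 1:
  A via A→b a: +{b}
  A via A→c: +{c}
  B via B→a d: +{a}
  C via C→a: +{a}
  C via C→d b: +{d}
  S via S→b: +{b}
  S via S→c c: +{c}
  S via S→d A: +{d}
  FIRST(S)={b,c,d}  FIRST(A)={b,c}  FIRST(B)={a}  FIRST(C)={a,d}
pass 2:
  A via A→S: +{d}
  FIRST(S)={b,c,d}  FIRST(A)={b,c,d}  FIRST(B)={a}  FIRST(C)={a,d}
pass 3: done
  FIRST(S)={b,c,d}  FIRST(A)={b,c,d}  FIRST(B)={a}  FIRST(C)={a,d}

FIRST(A) = ["b", "c", "d"]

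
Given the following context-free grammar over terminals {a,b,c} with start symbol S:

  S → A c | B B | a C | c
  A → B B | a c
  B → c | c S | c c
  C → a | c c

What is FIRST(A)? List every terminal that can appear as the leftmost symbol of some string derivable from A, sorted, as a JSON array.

FIRST iteration:
pass 1:
  A via A→a c: +{a}
  B via B→c: +{c}
  C via C→a: +{a}
  C via C→c c: +{c}
  S via S→A c: +{a}
  S via S→B B: +{c}
  S: {a,c}  A: {a}  B: {c}  C: {a,c}
pass 2:
  A via A→B B: +{c}
  S: {a,c}  A: {a,c}  B: {c}  C: {a,c}
pass 3: done
  S: {a,c}  A: {a,c}  B: {c}  C: {a,c}

FIRST(A) = ["a", "c"]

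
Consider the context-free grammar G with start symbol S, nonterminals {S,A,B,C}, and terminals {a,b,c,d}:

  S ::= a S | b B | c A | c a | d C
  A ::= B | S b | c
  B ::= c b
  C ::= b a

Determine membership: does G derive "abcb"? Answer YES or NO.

Convert to CNF:
  S -> T0 B | T1 A | T1 T2 | T2 S | T3 C
  A -> S T0 | T1 T0 | c
  B -> T1 T0
  C -> T0 T2
  T0 -> b
  T1 -> c
  T2 -> a
  T3 -> d

Fill CYK table bottom-up:
  cell(0,0) a: {T2}  orig:{}
  cell(1,1) b: {T0}  orig:{}
  cell(2,2) c: {A,T1}  orig:{A}
  cell(3,3) b: {T0}  orig:{}
  cell(0,1) ab: ∅
  cell(1,2) bc: ∅
  cell(2,3) cb: {A,B}
  cell(0,2) abc: ∅
  cell(1,3) bcb: {S}
  cell(0,3) abcb: {S}

S ∈ T[0,3] ⇒ YES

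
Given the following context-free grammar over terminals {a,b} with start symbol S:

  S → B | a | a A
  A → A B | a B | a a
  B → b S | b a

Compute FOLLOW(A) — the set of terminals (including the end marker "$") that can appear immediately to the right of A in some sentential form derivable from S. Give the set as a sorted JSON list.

FIRST sets, iterate to fixpoint:
pass 1:
  A via A→a B: +{a}
  B via B→b S: +{b}
  S via S→B: +{b}
  S via S→a: +{a}
  S: {a,b}  A: {a}  B: {b}
pass 2: (no change)
  S: {a,b}  A: {a}  B: {b}

FOLLOW iteration:
seed FOLLOW(S) with $
iter 1:
  A→A B: FOLLOW(A) ⊇ FIRST(B) = {b}; new: +{b}
  A→A B: FOLLOW(B) ⊇ FOLLOW(A) ⊇ {b}; new: +{b}
  B→b S: FOLLOW(S) ⊇ FOLLOW(B) ⊇ {b}; new: +{b}
  S→B: FOLLOW(B) ⊇ FOLLOW(S) ⊇ {$,b}; new: +{$}
  S→a A: FOLLOW(A) ⊇ FOLLOW(S) ⊇ {$,b}; new: +{$}
  FOLLOW[S]={$,b}  FOLLOW[A]={$,b}  FOLLOW[B]={$,b}
iter 2: (stable)
  FOLLOW[S]={$,b}  FOLLOW[A]={$,b}  FOLLOW[B]={$,b}

FOLLOW(A) = ["$", "b"]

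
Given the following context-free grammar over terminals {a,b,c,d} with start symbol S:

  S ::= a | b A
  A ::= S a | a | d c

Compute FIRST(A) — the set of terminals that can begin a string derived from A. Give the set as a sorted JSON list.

FIRST iteration:
pass 1:
  A via A→a: +{a}
  A via A→d c: +{d}
  S via S→a: +{a}
  S via S→b A: +{b}
  FIRST[S]={a,b}  FIRST[A]={a,d}
pass 2:
  A via A→S a: +{b}
  FIRST[S]={a,b}  FIRST[A]={a,b,d}
pass 3: — fixpoint
  FIRST[S]={a,b}  FIRST[A]={a,b,d}

FIRST(A) = ["a", "b", "d"]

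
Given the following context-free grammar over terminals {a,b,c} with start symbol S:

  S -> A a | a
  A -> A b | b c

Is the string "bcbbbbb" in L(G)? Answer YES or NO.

Convert to CNF:
  S -> A T2 | a
  A -> A T0 | T0 T1
  T0 -> b
  T1 -> c
  T2 -> a

Fill CYK table bottom-up:
  cell(0,0) b: {T0}  orig:{}
  cell(1,1) c: {T1}  orig:{}
  cell(2,2) b: {T0}  orig:{}
  cell(3,3) b: {T0}  orig:{}
  cell(4,4) b: {T0}  orig:{}
  cell(5,5) b: {T0}  orig:{}
  cell(6,6) b: {T0}  orig:{}
  cell(0,1) bc: {A}
  cell(1,2) cb: ∅
  cell(2,3) bb: ∅
  cell(3,4) bb: ∅
  cell(4,5) bb: ∅
  cell(5,6) bb: ∅
  cell(0,2) bcb: {A}
  cell(1,3) cbb: ∅
  cell(2,4) bbb: ∅
  cell(3,5) bbb: ∅
  cell(4,6) bbb: ∅
  cell(0,3) bcbb: {A}
  cell(1,4) cbbb: ∅
  cell(2,5) bbbb: ∅
  cell(3,6) bbbb: ∅
  cell(0,4) bcbbb: {A}
  cell(1,5) cbbbb: ∅
  cell(2,6) bbbbb: ∅
  cell(0,5) bcbbbb: {A}
  cell(1,6) cbbbbb: ∅
  cell(0,6) bcbbbbb: {A}

S ∉ T[0,6] ⇒ NO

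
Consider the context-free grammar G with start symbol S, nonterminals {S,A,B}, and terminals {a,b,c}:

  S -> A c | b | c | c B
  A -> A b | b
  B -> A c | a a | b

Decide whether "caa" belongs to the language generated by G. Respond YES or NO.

Convert to CNF:
  S -> A T1 | T1 B | b | c
  A -> A T0 | b
  B -> A T1 | T2 T2 | b
  T0 -> b
  T1 -> c
  T2 -> a

Fill CYK table bottom-up:
  [0..0]={S,T1}  "c"  orig:{S}
  [1..1]={T2}  "a"  orig:{}
  [2..2]={T2}  "a"  orig:{}
  [0..1]=∅  "ca"
  [1..2]={B}  "aa"
  [0..2]={S}  "caa"

S ∈ T[0,2] ⇒ YES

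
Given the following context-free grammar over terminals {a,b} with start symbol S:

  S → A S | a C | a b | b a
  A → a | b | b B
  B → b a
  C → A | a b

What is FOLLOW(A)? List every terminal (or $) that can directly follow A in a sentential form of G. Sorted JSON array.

FIRST iteration:
pass 1:
  A via A→a: +{a}
  A via A→b: +{b}
  B via B→b a: +{b}
  C via C→A: +{a,b}
  S via S→A S: +{a,b}
  S: {a,b}  A: {a,b}  B: {b}  C: {a,b}
pass 2: (no change)
  S: {a,b}  A: {a,b}  B: {b}  C: {a,b}

FOLLOW iteration:
initialize: $ ∈ FOLLOW(S)
[1]
  S→A S: FOLLOW(A) ⊇ FIRST(S) = {a,b}; new: +{a,b}
  S→a C: FOLLOW(C) ⊇ FOLLOW(S) ⊇ {$}; new: +{$}
  FOLLOW[S]={$}  FOLLOW[A]={a,b}  FOLLOW[B]={}  FOLLOW[C]={$}
[2]
  A→b B: FOLLOW(B) ⊇ FOLLOW(A) ⊇ {a,b}; new: +{a,b}
  C→A: FOLLOW(A) ⊇ FOLLOW(C) ⊇ {$}; new: +{$}
  FOLLOW[S]={$}  FOLLOW[A]={$,a,b}  FOLLOW[B]={a,b}  FOLLOW[C]={$}
[3]
  A→b B: FOLLOW(B) ⊇ FOLLOW(A) ⊇ {$,a,b}; new: +{$}
  FOLLOW[S]={$}  FOLLOW[A]={$,a,b}  FOLLOW[B]={$,a,b}  FOLLOW[C]={$}
[4] done
  FOLLOW[S]={$}  FOLLOW[A]={$,a,b}  FOLLOW[B]={$,a,b}  FOLLOW[C]={$}

FOLLOW(A) = ["$", "a", "b"]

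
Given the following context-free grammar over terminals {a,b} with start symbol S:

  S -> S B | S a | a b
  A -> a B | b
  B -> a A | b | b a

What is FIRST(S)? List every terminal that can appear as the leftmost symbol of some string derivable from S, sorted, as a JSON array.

FIRST iteration:
[1]
  A via A→a B: +{a}
  A via A→b: +{b}
  B via B→a A: +{a}
  B via B→b: +{b}
  S via S→a b: +{a}
  S: {a}  A: {a,b}  B: {a,b}
[2] (no change)
  S: {a}  A: {a,b}  B: {a,b}

FIRST(S) = ["a"]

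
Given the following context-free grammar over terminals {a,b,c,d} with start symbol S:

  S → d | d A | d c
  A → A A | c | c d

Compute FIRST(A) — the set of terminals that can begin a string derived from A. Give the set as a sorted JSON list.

FIRST sets, iterate to fixpoint:
iter 1:
  A via A→c: +{c}
  S via S→d: +{d}
  S: {d}  A: {c}
iter 2: (stable)
  S: {d}  A: {c}

FIRST(A) = ["c"]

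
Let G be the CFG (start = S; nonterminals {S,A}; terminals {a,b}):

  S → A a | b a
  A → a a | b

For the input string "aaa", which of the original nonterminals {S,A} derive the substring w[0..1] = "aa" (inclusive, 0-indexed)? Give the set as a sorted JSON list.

Convert to CNF:
  S -> A T0 | T1 T0
  A -> T0 T0 | b
  T0 -> a
  T1 -> b

CYK table (by increasing span) (cells [i..j] with 0 ≤ i ≤ j ≤ 1 only):
  cell(0,0) a: {T0}  orig:{}
  cell(1,1) a: {T0}  orig:{}
  cell(0,1) aa: {A}

Original NTs in T[0,1] deriving "aa": ["A"]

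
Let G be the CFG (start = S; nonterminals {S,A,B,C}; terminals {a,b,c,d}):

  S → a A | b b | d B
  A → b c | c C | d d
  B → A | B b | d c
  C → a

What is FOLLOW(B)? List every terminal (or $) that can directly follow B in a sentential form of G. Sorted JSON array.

FIRST iteration:
iter 1:
  A via A→b c: +{b}
  A via A→c C: +{c}
  A via A→d d: +{d}
  B via B→A: +{b,c,d}
  C via C→a: +{a}
  S via S→a A: +{a}
  S via S→b b: +{b}
  S via S→d B: +{d}
  FIRST(S)={a,b,d}  FIRST(A)={b,c,d}  FIRST(B)={b,c,d}  FIRST(C)={a}
iter 2: done
  FIRST(S)={a,b,d}  FIRST(A)={b,c,d}  FIRST(B)={b,c,d}  FIRST(C)={a}

FOLLOW iteration:
initialize: $ ∈ FOLLOW(S)
iter 1:
  B→B b: FOLLOW(B) ⊇ FIRST(b) = {b}; new: +{b}
  S→a A: FOLLOW(A) ⊇ FOLLOW(S) ⊇ {$}; new: +{$}
  S→d B: FOLLOW(B) ⊇ FOLLOW(S) ⊇ {$}; new: +{$}
  FOLLOW(S)={$}  FOLLOW(A)={$}  FOLLOW(B)={$,b}  FOLLOW(C)={}
iter 2:
  A→c C: FOLLOW(C) ⊇ FOLLOW(A) ⊇ {$}; new: +{$}
  B→A: FOLLOW(A) ⊇ FOLLOW(B) ⊇ {$,b}; new: +{b}
  FOLLOW(S)={$}  FOLLOW(A)={$,b}  FOLLOW(B)={$,b}  FOLLOW(C)={$}
iter 3:
  A→c C: FOLLOW(C) ⊇ FOLLOW(A) ⊇ {$,b}; new: +{b}
  FOLLOW(S)={$}  FOLLOW(A)={$,b}  FOLLOW(B)={$,b}  FOLLOW(C)={$,b}
iter 4: (no change)
  FOLLOW(S)={$}  FOLLOW(A)={$,b}  FOLLOW(B)={$,b}  FOLLOW(C)={$,b}

FOLLOW(B) = ["$", "b"]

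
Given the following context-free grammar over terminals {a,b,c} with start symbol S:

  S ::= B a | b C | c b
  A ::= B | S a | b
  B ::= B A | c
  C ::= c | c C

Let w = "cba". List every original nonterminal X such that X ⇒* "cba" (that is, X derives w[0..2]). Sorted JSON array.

Convert to CNF:
  S -> B T0 | T1 T2 | T2 C
  A -> B A | S T0 | b | c
  B -> B A | c
  C -> T1 C | c
  T0 -> a
  T1 -> c
  T2 -> b

CYK table (by increasing span) — only the sub-triangle for w[0..2]:
  T[0,0] 'c' = {A,B,C,T1}  orig:{A,B,C}
  T[1,1] 'b' = {A,T2}  orig:{A}
  T[2,2] 'a' = {T0}  orig:{}
  T[0,1] 'cb' = {A,B,S}
  T[1,2] 'ba' = ∅
  T[0,2] 'cba' = {A,S}

Original NTs in T[0,2] deriving "cba": ["A", "S"]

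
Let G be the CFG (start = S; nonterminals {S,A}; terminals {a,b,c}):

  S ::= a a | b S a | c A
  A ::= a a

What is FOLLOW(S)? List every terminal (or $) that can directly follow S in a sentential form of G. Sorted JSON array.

FIRST sets, iterate to fixpoint:
iter 1:
  A via A→a a: +{a}
  S via S→a a: +{a}
  S via S→b S a: +{b}
  S via S→c A: +{c}
  S: {a,b,c}  A: {a}
iter 2: (no change)
  S: {a,b,c}  A: {a}

Compute FOLLOW by fixpoint:
FOLLOW(S) := {$}
pass 1:
  S→b S a: FOLLOW(S) ⊇ FIRST(a) = {a}; new: +{a}
  S→c A: FOLLOW(A) ⊇ FOLLOW(S) ⊇ {$,a}; new: +{$,a}
  FOLLOW(S)={$,a}  FOLLOW(A)={$,a}
pass 2: (no change)
  FOLLOW(S)={$,a}  FOLLOW(A)={$,a}

FOLLOW(S) = ["$", "a"]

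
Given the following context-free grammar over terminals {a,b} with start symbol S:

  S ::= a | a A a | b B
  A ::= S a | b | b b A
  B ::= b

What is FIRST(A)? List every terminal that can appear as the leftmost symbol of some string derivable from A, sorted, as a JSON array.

Compute FIRST by fixpoint:
pass 1:
  A via A→b: +{b}
  B via B→b: +{b}
  S via S→a: +{a}
  S via S→b B: +{b}
  S: {a,b}  A: {b}  B: {b}
pass 2:
  A via A→S a: +{a}
  S: {a,b}  A: {a,b}  B: {b}
pass 3: — fixpoint
  S: {a,b}  A: {a,b}  B: {b}

FIRST(A) = ["a", "b"]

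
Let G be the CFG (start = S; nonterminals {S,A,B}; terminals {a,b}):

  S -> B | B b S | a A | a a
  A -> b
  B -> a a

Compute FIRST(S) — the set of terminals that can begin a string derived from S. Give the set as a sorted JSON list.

Compute FIRST by fixpoint:
round 1:
  A via A→b: +{b}
  B via B→a a: +{a}
  S via S→B: +{a}
  FIRST(S)={a}  FIRST(A)={b}  FIRST(B)={a}
round 2: done
  FIRST(S)={a}  FIRST(A)={b}  FIRST(B)={a}

FIRST(S) = ["a"]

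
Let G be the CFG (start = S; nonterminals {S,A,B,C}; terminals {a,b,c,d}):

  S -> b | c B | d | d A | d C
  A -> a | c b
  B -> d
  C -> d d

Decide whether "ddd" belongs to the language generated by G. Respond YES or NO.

Convert to CNF:
  S -> T0 B | T2 A | T2 C | b | d
  A -> T0 T1 | a
  B -> d
  C -> T2 T2
  T0 -> c
  T1 -> b
  T2 -> d

CYK table (by increasing span):
  [0..0]={B,S,T2}  "d"  orig:{B,S}
  [1..1]={B,S,T2}  "d"  orig:{B,S}
  [2..2]={B,S,T2}  "d"  orig:{B,S}
  [0..1]={C}  "dd"
  [1..2]={C}  "dd"
  [0..2]={S}  "ddd"

S ∈ T[0,2] ⇒ YES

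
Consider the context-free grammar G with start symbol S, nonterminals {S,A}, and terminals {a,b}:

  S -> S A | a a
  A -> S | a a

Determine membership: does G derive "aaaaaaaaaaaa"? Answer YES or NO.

CNF form of G:
  S -> S A | T0 T0
  A -> S A | T0 T0
  T0 -> a

CYK fill:
  T[0,0] 'a' = {T0}  orig:{}
  T[1,1] 'a' = {T0}  orig:{}
  T[2,2] 'a' = {T0}  orig:{}
  T[3,3] 'a' = {T0}  orig:{}
  T[4,4] 'a' = {T0}  orig:{}
  T[5,5] 'a' = {T0}  orig:{}
  T[6,6] 'a' = {T0}  orig:{}
  T[7,7] 'a' = {T0}  orig:{}
  T[8,8] 'a' = {T0}  orig:{}
  T[9,9] 'a' = {T0}  orig:{}
  T[10,10] 'a' = {T0}  orig:{}
  T[11,11] 'a' = {T0}  orig:{}
  T[0,1] 'aa' = {A,S}
  T[1,2] 'aa' = {A,S}
  T[2,3] 'aa' = {A,S}
  T[3,4] 'aa' = {A,S}
  T[4,5] 'aa' = {A,S}
  T[5,6] 'aa' = {A,S}
  T[6,7] 'aa' = {A,S}
  T[7,8] 'aa' = {A,S}
  T[8,9] 'aa' = {A,S}
  T[9,10] 'aa' = {A,S}
  T[10,11] 'aa' = {A,S}
  T[0,2] 'aaa' = ∅
  T[1,3] 'aaa' = ∅
  T[2,4] 'aaa' = ∅
  T[3,5] 'aaa' = ∅
  T[4,6] 'aaa' = ∅
  T[5,7] 'aaa' = ∅
  T[6,8] 'aaa' = ∅
  T[7,9] 'aaa' = ∅
  T[8,10] 'aaa' = ∅
  T[9,11] 'aaa' = ∅
  T[0,3] 'aaaa' = {A,S}
  T[1,4] 'aaaa' = {A,S}
  T[2,5] 'aaaa' = {A,S}
  T[3,6] 'aaaa' = {A,S}
  T[4,7] 'aaaa' = {A,S}
  T[5,8] 'aaaa' = {A,S}
  T[6,9] 'aaaa' = {A,S}
  T[7,10] 'aaaa' = {A,S}
  T[8,11] 'aaaa' = {A,S}
  T[0,4] 'aaaaa' = ∅
  T[1,5] 'aaaaa' = ∅
  T[2,6] 'aaaaa' = ∅
  T[3,7] 'aaaaa' = ∅
  T[4,8] 'aaaaa' = ∅
  T[5,9] 'aaaaa' = ∅
  T[6,10] 'aaaaa' = ∅
  T[7,11] 'aaaaa' = ∅
  T[0,5] 'aaaaaa' = {A,S}
  T[1,6] 'aaaaaa' = {A,S}
  T[2,7] 'aaaaaa' = {A,S}
  T[3,8] 'aaaaaa' = {A,S}
  T[4,9] 'aaaaaa' = {A,S}
  T[5,10] 'aaaaaa' = {A,S}
  T[6,11] 'aaaaaa' = {A,S}
  T[0,6] 'aaaaaaa' = ∅
  T[1,7] 'aaaaaaa' = ∅
  T[2,8] 'aaaaaaa' = ∅
  T[3,9] 'aaaaaaa' = ∅
  T[4,10] 'aaaaaaa' = ∅
  T[5,11] 'aaaaaaa' = ∅
  T[0,7] 'aaaaaaaa' = {A,S}
  T[1,8] 'aaaaaaaa' = {A,S}
  T[2,9] 'aaaaaaaa' = {A,S}
  T[3,10] 'aaaaaaaa' = {A,S}
  T[4,11] 'aaaaaaaa' = {A,S}
  T[0,8] 'aaaaaaaaa' = ∅
  T[1,9] 'aaaaaaaaa' = ∅
  T[2,10] 'aaaaaaaaa' = ∅
  T[3,11] 'aaaaaaaaa' = ∅
  T[0,9] 'aaaaaaaaaa' = {A,S}
  T[1,10] 'aaaaaaaaaa' = {A,S}
  T[2,11] 'aaaaaaaaaa' = {A,S}
  T[0,10] 'aaaaaaaaaaa' = ∅
  T[1,11] 'aaaaaaaaaaa' = ∅
  T[0,11] 'aaaaaaaaaaaa' = {A,S}

S ∈ T[0,11] ⇒ YES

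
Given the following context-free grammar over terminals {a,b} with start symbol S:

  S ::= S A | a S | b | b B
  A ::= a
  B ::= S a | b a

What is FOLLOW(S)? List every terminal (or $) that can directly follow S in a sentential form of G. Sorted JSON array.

FIRST sets, iterate to fixpoint:
iter 1:
  A via A→a: +{a}
  B via B→b a: +{b}
  S via S→a S: +{a}
  S via S→b: +{b}
  FIRST[S]={a,b}  FIRST[A]={a}  FIRST[B]={b}
iter 2:
  B via B→S a: +{a}
  FIRST[S]={a,b}  FIRST[A]={a}  FIRST[B]={a,b}
iter 3: (stable)
  FIRST[S]={a,b}  FIRST[A]={a}  FIRST[B]={a,b}

FOLLOW sets:
FOLLOW(S) := {$}
[1]
  B→S a: FOLLOW(S) ⊇ FIRST(a) = {a}; new: +{a}
  S→S A: FOLLOW(A) ⊇ FOLLOW(S) ⊇ {$,a}; new: +{$,a}
  S→b B: FOLLOW(B) ⊇ FOLLOW(S) ⊇ {$,a}; new: +{$,a}
  FOLLOW(S)={$,a}  FOLLOW(A)={$,a}  FOLLOW(B)={$,a}
[2] done
  FOLLOW(S)={$,a}  FOLLOW(A)={$,a}  FOLLOW(B)={$,a}

FOLLOW(S) = ["$", "a"]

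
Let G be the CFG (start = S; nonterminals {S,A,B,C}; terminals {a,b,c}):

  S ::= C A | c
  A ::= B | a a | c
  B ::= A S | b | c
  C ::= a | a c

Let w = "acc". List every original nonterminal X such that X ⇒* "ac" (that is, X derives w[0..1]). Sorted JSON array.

Convert to CNF:
  S -> C A | c
  A -> A S | T0 T0 | b | c
  B -> A S | b | c
  C -> T0 T1 | a
  T0 -> a
  T1 -> c

CYK fill — only the sub-triangle for w[0..1]:
  [0..0]={C,T0}  "a"  orig:{C}
  [1..1]={A,B,S,T1}  "c"  orig:{A,B,S}
  [0..1]={C,S}  "ac"

Original NTs in T[0,1] deriving "ac": ["C", "S"]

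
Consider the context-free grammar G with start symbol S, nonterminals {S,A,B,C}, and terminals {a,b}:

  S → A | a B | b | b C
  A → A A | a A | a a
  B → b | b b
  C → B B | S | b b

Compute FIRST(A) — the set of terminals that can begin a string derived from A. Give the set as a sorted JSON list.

Compute FIRST by fixpoint:
round 1:
  A via A→a A: +{a}
  B via B→b: +{b}
  C via C→B B: +{b}
  S via S→A: +{a}
  S via S→b: +{b}
  S: {a,b}  A: {a}  B: {b}  C: {b}
round 2:
  C via C→S: +{a}
  S: {a,b}  A: {a}  B: {b}  C: {a,b}
round 3: done
  S: {a,b}  A: {a}  B: {b}  C: {a,b}

FIRST(A) = ["a"]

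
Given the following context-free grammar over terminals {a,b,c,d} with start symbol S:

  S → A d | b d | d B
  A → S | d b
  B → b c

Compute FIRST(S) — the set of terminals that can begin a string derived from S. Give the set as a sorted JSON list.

FIRST sets, iterate to fixpoint:
pass 1:
  A via A→d b: +{d}
  B via B→b c: +{b}
  S via S→A d: +{d}
  S via S→b d: +{b}
  FIRST(S)={b,d}  FIRST(A)={d}  FIRST(B)={b}
pass 2:
  A via A→S: +{b}
  FIRST(S)={b,d}  FIRST(A)={b,d}  FIRST(B)={b}
pass 3: (stable)
  FIRST(S)={b,d}  FIRST(A)={b,d}  FIRST(B)={b}

FIRST(S) = ["b", "d"]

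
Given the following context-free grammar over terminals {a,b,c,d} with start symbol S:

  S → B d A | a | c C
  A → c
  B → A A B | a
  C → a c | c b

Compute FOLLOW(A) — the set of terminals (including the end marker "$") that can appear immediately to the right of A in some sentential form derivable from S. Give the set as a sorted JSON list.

Compute FIRST by fixpoint:
iter 1:
  A via A→c: +{c}
  B via B→A A B: +{c}
  B via B→a: +{a}
  C via C→a c: +{a}
  C via C→c b: +{c}
  S via S→B d A: +{a,c}
  S: {a,c}  A: {c}  B: {a,c}  C: {a,c}
iter 2: — fixpoint
  S: {a,c}  A: {c}  B: {a,c}  C: {a,c}

Compute FOLLOW by fixpoint:
FOLLOW(S) := {$}
[1]
  B→A A B: FOLLOW(A) ⊇ FIRST(A) = {c}; new: +{c}
  B→A A B: FOLLOW(A) ⊇ FIRST(B) = {a,c}; new: +{a}
  S→B d A: FOLLOW(B) ⊇ FIRST(d) = {d}; new: +{d}
  S→B d A: FOLLOW(A) ⊇ FOLLOW(S) ⊇ {$}; new: +{$}
  S→c C: FOLLOW(C) ⊇ FOLLOW(S) ⊇ {$}; new: +{$}
  FOLLOW[S]={$}  FOLLOW[A]={$,a,c}  FOLLOW[B]={d}  FOLLOW[C]={$}
[2] done
  FOLLOW[S]={$}  FOLLOW[A]={$,a,c}  FOLLOW[B]={d}  FOLLOW[C]={$}

FOLLOW(A) = ["$", "a", "c"]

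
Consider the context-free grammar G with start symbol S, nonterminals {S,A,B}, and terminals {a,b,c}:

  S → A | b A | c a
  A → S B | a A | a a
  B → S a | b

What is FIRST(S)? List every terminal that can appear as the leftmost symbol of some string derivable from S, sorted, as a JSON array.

FIRST iteration:
iter 1:
  A via A→a A: +{a}
  B via B→b: +{b}
  S via S→A: +{a}
  S via S→b A: +{b}
  S via S→c a: +{c}
  FIRST[S]={a,b,c}  FIRST[A]={a}  FIRST[B]={b}
iter 2:
  A via A→S B: +{b,c}
  B via B→S a: +{a,c}
  FIRST[S]={a,b,c}  FIRST[A]={a,b,c}  FIRST[B]={a,b,c}
iter 3: — fixpoint
  FIRST[S]={a,b,c}  FIRST[A]={a,b,c}  FIRST[B]={a,b,c}

FIRST(S) = ["a", "b", "c"]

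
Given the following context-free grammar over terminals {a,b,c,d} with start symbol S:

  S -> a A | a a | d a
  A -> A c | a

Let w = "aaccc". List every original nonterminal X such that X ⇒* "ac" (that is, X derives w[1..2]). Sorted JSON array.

CNF form of G:
  S -> T1 A | T1 T1 | T2 T1
  A -> A T0 | a
  T0 -> c
  T1 -> a
  T2 -> d

CYK table (by increasing span) — only the sub-triangle for w[1..2]:
  cell(1,1) a: {A,T1}  orig:{A}
  cell(2,2) c: {T0}  orig:{}
  cell(1,2) ac: {A}

Original NTs in T[1,2] deriving "ac": ["A"]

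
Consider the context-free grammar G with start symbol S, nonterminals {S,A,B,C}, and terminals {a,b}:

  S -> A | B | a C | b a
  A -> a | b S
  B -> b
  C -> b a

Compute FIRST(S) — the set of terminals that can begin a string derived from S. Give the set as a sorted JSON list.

FIRST iteration:
[1]
  A via A→a: +{a}
  A via A→b S: +{b}
  B via B→b: +{b}
  C via C→b a: +{b}
  S via S→A: +{a,b}
  FIRST[S]={a,b}  FIRST[A]={a,b}  FIRST[B]={b}  FIRST[C]={b}
[2] (no change)
  FIRST[S]={a,b}  FIRST[A]={a,b}  FIRST[B]={b}  FIRST[C]={b}

FIRST(S) = ["a", "b"]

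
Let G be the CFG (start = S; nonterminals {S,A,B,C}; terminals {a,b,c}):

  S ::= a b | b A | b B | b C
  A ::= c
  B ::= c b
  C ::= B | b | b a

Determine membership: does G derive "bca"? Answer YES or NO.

CNF form of G:
  S -> T1 A | T1 B | T1 C | T2 T1
  A -> c
  B -> T0 T1
  C -> T0 T1 | T1 T2 | b
  T0 -> c
  T1 -> b
  T2 -> a

CYK fill:
  [0..0]={C,T1}  "b"  orig:{C}
  [1..1]={A,T0}  "c"  orig:{A}
  [2..2]={T2}  "a"  orig:{}
  [0..1]={S}  "bc"
  [1..2]=∅  "ca"
  [0..2]=∅  "bca"

S ∉ T[0,2] ⇒ NO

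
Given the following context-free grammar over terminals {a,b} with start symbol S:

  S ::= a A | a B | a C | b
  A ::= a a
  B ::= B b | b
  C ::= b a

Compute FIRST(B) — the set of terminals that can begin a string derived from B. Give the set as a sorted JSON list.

FIRST sets, iterate to fixpoint:
pass 1:
  A via A→a a: +{a}
  B via B→b: +{b}
  C via C→b a: +{b}
  S via S→a A: +{a}
  S via S→b: +{b}
  FIRST(S)={a,b}  FIRST(A)={a}  FIRST(B)={b}  FIRST(C)={b}
pass 2: (no change)
  FIRST(S)={a,b}  FIRST(A)={a}  FIRST(B)={b}  FIRST(C)={b}

FIRST(B) = ["b"]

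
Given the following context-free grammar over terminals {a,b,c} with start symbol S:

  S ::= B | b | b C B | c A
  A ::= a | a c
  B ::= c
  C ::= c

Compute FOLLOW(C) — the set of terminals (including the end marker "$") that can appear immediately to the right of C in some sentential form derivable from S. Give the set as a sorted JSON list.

FIRST sets, iterate to fixpoint:
iter 1:
  A via A→a: +{a}
  B via B→c: +{c}
  C via C→c: +{c}
  S via S→B: +{c}
  S via S→b: +{b}
  FIRST(S)={b,c}  FIRST(A)={a}  FIRST(B)={c}  FIRST(C)={c}
iter 2: — fixpoint
  FIRST(S)={b,c}  FIRST(A)={a}  FIRST(B)={c}  FIRST(C)={c}

FOLLOW sets:
initialize: $ ∈ FOLLOW(S)
[1]
  S→B: FOLLOW(B) ⊇ FOLLOW(S) ⊇ {$}; new: +{$}
  S→b C B: FOLLOW(C) ⊇ FIRST(B) = {c}; new: +{c}
  S→c A: FOLLOW(A) ⊇ FOLLOW(S) ⊇ {$}; new: +{$}
  FOLLOW(S)={$}  FOLLOW(A)={$}  FOLLOW(B)={$}  FOLLOW(C)={c}
[2] — fixpoint
  FOLLOW(S)={$}  FOLLOW(A)={$}  FOLLOW(B)={$}  FOLLOW(C)={c}

FOLLOW(C) = ["c"]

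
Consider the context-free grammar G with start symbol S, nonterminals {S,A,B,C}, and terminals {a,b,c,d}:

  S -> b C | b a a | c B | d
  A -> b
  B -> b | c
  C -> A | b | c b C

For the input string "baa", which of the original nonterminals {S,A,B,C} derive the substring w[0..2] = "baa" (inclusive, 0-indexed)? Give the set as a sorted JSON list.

CNF form of G:
  S -> T0 B | T1 C | T1 X4 | d
  A -> b
  B -> b | c
  C -> T0 X3 | b
  T0 -> c
  T1 -> b
  T2 -> a
  X3 -> T1 C
  X4 -> T2 T2

CYK table (by increasing span) (cells [i..j] with 0 ≤ i ≤ j ≤ 2 only):
  [0..0]={A,B,C,T1}  "b"  orig:{A,B,C}
  [1..1]={T2}  "a"  orig:{}
  [2..2]={T2}  "a"  orig:{}
  [0..1]=∅  "ba"
  [1..2]={X4}  "aa"  orig:{}
  [0..2]={S}  "baa"

Original NTs in T[0,2] deriving "baa": ["S"]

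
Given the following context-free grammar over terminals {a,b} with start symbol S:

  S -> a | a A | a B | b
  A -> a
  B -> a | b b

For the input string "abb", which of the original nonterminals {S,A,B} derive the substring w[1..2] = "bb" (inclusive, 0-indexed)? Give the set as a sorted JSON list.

CNF form of G:
  S -> T1 A | T1 B | a | b
  A -> a
  B -> T0 T0 | a
  T0 -> b
  T1 -> a

CYK table (by increasing span), restricted to cells inside w[1..2]:
  T[1,1] 'b' = {S,T0}  orig:{S}
  T[2,2] 'b' = {S,T0}  orig:{S}
  T[1,2] 'bb' = {B}

Original NTs in T[1,2] deriving "bb": ["B"]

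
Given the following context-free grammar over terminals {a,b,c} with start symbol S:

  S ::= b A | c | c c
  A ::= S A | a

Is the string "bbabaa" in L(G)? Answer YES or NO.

Convert to CNF:
  S -> T0 A | T1 T1 | c
  A -> S A | a
  T0 -> b
  T1 -> c

CYK table (by increasing span):
  [0..0]={T0}  "b"  orig:{}
  [1..1]={T0}  "b"  orig:{}
  [2..2]={A}  "a"
  [3..3]={T0}  "b"  orig:{}
  [4..4]={A}  "a"
  [5..5]={A}  "a"
  [0..1]=∅  "bb"
  [1..2]={S}  "ba"
  [2..3]=∅  "ab"
  [3..4]={S}  "ba"
  [4..5]=∅  "aa"
  [0..2]=∅  "bba"
  [1..3]=∅  "bab"
  [2..4]=∅  "aba"
  [3..5]={A}  "baa"
  [0..3]=∅  "bbab"
  [1..4]=∅  "baba"
  [2..5]=∅  "abaa"
  [0..4]=∅  "bbaba"
  [1..5]={A}  "babaa"
  [0..5]={S}  "bbabaa"

S ∈ T[0,5] ⇒ YES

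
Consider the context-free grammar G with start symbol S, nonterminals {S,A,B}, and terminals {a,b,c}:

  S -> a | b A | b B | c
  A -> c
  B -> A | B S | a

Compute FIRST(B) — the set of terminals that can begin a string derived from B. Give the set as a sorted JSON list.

Compute FIRST by fixpoint:
pass 1:
  A via A→c: +{c}
  B via B→A: +{c}
  B via B→a: +{a}
  S via S→a: +{a}
  S via S→b A: +{b}
  S via S→c: +{c}
  S: {a,b,c}  A: {c}  B: {a,c}
pass 2: (no change)
  S: {a,b,c}  A: {c}  B: {a,c}

FIRST(B) = ["a", "c"]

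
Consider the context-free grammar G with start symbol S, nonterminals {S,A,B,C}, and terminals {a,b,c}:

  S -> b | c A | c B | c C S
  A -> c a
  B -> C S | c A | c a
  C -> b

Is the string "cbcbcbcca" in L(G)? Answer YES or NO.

Convert to CNF:
  S -> T0 A | T0 B | T0 X2 | b
  A -> T0 T1
  B -> C S | T0 A | T0 T1
  C -> b
  T0 -> c
  T1 -> a
  X2 -> C S

CYK fill:
  [0..0]={T0}  "c"  orig:{}
  [1..1]={C,S}  "b"
  [2..2]={T0}  "c"  orig:{}
  [3..3]={C,S}  "b"
  [4..4]={T0}  "c"  orig:{}
  [5..5]={C,S}  "b"
  [6..6]={T0}  "c"  orig:{}
  [7..7]={T0}  "c"  orig:{}
  [8..8]={T1}  "a"  orig:{}
  [0..1]=∅  "cb"
  [1..2]=∅  "bc"
  [2..3]=∅  "cb"
  [3..4]=∅  "bc"
  [4..5]=∅  "cb"
  [5..6]=∅  "bc"
  [6..7]=∅  "cc"
  [7..8]={A,B}  "ca"
  [0..2]=∅  "cbc"
  [1..3]=∅  "bcb"
  [2..4]=∅  "cbc"
  [3..5]=∅  "bcb"
  [4..6]=∅  "cbc"
  [5..7]=∅  "bcc"
  [6..8]={B,S}  "cca"
  [0..3]=∅  "cbcb"
  [1..4]=∅  "bcbc"
  [2..5]=∅  "cbcb"
  [3..6]=∅  "bcbc"
  [4..7]=∅  "cbcc"
  [5..8]={B,X2}  "bcca"  orig:{B}
  [0..4]=∅  "cbcbc"
  [1..5]=∅  "bcbcb"
  [2..6]=∅  "cbcbc"
  [3..7]=∅  "bcbcc"
  [4..8]={S}  "cbcca"
  [0..5]=∅  "cbcbcb"
  [1..6]=∅  "bcbcbc"
  [2..7]=∅  "cbcbcc"
  [3..8]={B,X2}  "bcbcca"  orig:{B}
  [0..6]=∅  "cbcbcbc"
  [1..7]=∅  "bcbcbcc"
  [2..8]={S}  "cbcbcca"
  [0..7]=∅  "cbcbcbcc"
  [1..8]={B,X2}  "bcbcbcca"  orig:{B}
  [0..8]={S}  "cbcbcbcca"

S ∈ T[0,8] ⇒ YES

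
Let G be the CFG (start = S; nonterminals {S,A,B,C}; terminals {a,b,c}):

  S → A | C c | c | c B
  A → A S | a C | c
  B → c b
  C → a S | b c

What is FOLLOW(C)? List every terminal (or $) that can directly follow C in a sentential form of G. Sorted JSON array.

FIRST sets, iterate to fixpoint:
iter 1:
  A via A→a C: +{a}
  A via A→c: +{c}
  B via B→c b: +{c}
  C via C→a S: +{a}
  C via C→b c: +{b}
  S via S→A: +{a,c}
  S via S→C c: +{b}
  FIRST[S]={a,b,c}  FIRST[A]={a,c}  FIRST[B]={c}  FIRST[C]={a,b}
iter 2: — fixpoint
  FIRST[S]={a,b,c}  FIRST[A]={a,c}  FIRST[B]={c}  FIRST[C]={a,b}

Compute FOLLOW by fixpoint:
seed FOLLOW(S) with $
round 1:
  A→A S: FOLLOW(A) ⊇ FIRST(S) = {a,b,c}; new: +{a,b,c}
  A→A S: FOLLOW(S) ⊇ FOLLOW(A) ⊇ {a,b,c}; new: +{a,b,c}
  A→a C: FOLLOW(C) ⊇ FOLLOW(A) ⊇ {a,b,c}; new: +{a,b,c}
  S→A: FOLLOW(A) ⊇ FOLLOW(S) ⊇ {$,a,b,c}; new: +{$}
  S→c B: FOLLOW(B) ⊇ FOLLOW(S) ⊇ {$,a,b,c}; new: +{$,a,b,c}
  FOLLOW(S)={$,a,b,c}  FOLLOW(A)={$,a,b,c}  FOLLOW(B)={$,a,b,c}  FOLLOW(C)={a,b,c}
round 2:
  A→a C: FOLLOW(C) ⊇ FOLLOW(A) ⊇ {$,a,b,c}; new: +{$}
  FOLLOW(S)={$,a,b,c}  FOLLOW(A)={$,a,b,c}  FOLLOW(B)={$,a,b,c}  FOLLOW(C)={$,a,b,c}
round 3: (no change)
  FOLLOW(S)={$,a,b,c}  FOLLOW(A)={$,a,b,c}  FOLLOW(B)={$,a,b,c}  FOLLOW(C)={$,a,b,c}

FOLLOW(C) = ["$", "a", "b", "c"]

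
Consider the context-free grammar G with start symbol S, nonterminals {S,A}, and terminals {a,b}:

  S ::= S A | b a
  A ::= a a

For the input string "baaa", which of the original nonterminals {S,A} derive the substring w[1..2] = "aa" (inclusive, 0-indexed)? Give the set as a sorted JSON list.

Convert to CNF:
  S -> S A | T1 T0
  A -> T0 T0
  T0 -> a
  T1 -> b

Fill CYK table bottom-up — only the sub-triangle for w[1..2]:
  [1..1]={T0}  "a"  orig:{}
  [2..2]={T0}  "a"  orig:{}
  [1..2]={A}  "aa"

Original NTs in T[1,2] deriving "aa": ["A"]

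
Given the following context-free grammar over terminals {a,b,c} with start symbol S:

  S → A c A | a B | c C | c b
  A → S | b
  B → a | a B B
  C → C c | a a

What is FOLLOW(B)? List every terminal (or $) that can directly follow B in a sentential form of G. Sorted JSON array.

Compute FIRST by fixpoint:
[1]
  A via A→b: +{b}
  B via B→a: +{a}
  C via C→a a: +{a}
  S via S→A c A: +{b}
  S via S→a B: +{a}
  S via S→c C: +{c}
  S: {a,b,c}  A: {b}  B: {a}  C: {a}
[2]
  A via A→S: +{a,c}
  S: {a,b,c}  A: {a,b,c}  B: {a}  C: {a}
[3] done
  S: {a,b,c}  A: {a,b,c}  B: {a}  C: {a}

Compute FOLLOW by fixpoint:
seed FOLLOW(S) with $
pass 1:
  B→a B B: FOLLOW(B) ⊇ FIRST(B) = {a}; new: +{a}
  C→C c: FOLLOW(C) ⊇ FIRST(c) = {c}; new: +{c}
  S→A c A: FOLLOW(A) ⊇ FIRST(c) = {c}; new: +{c}
  S→A c A: FOLLOW(A) ⊇ FOLLOW(S) ⊇ {$}; new: +{$}
  S→a B: FOLLOW(B) ⊇ FOLLOW(S) ⊇ {$}; new: +{$}
  S→c C: FOLLOW(C) ⊇ FOLLOW(S) ⊇ {$}; new: +{$}
  FOLLOW[S]={$}  FOLLOW[A]={$,c}  FOLLOW[B]={$,a}  FOLLOW[C]={$,c}
pass 2:
  A→S: FOLLOW(S) ⊇ FOLLOW(A) ⊇ {$,c}; new: +{c}
  S→a B: FOLLOW(B) ⊇ FOLLOW(S) ⊇ {$,c}; new: +{c}
  FOLLOW[S]={$,c}  FOLLOW[A]={$,c}  FOLLOW[B]={$,a,c}  FOLLOW[C]={$,c}
pass 3: done
  FOLLOW[S]={$,c}  FOLLOW[A]={$,c}  FOLLOW[B]={$,a,c}  FOLLOW[C]={$,c}

FOLLOW(B) = ["$", "a", "c"]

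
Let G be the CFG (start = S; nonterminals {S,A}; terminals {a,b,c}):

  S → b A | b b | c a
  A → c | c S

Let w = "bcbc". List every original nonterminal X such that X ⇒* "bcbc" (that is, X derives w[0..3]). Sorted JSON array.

Convert to CNF:
  S -> T0 T2 | T1 A | T1 T1
  A -> T0 S | c
  T0 -> c
  T1 -> b
  T2 -> a

CYK fill — only the sub-triangle for w[0..3]:
  T[0,0] 'b' = {T1}  orig:{}
  T[1,1] 'c' = {A,T0}  orig:{A}
  T[2,2] 'b' = {T1}  orig:{}
  T[3,3] 'c' = {A,T0}  orig:{A}
  T[0,1] 'bc' = {S}
  T[1,2] 'cb' = ∅
  T[2,3] 'bc' = {S}
  T[0,2] 'bcb' = ∅
  T[1,3] 'cbc' = {A}
  T[0,3] 'bcbc' = {S}

Original NTs in T[0,3] deriving "bcbc": ["S"]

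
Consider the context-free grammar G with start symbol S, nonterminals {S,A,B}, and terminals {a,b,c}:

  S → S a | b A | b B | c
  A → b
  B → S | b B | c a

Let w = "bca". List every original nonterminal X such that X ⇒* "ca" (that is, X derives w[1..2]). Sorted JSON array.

Convert to CNF:
  S -> S T0 | T1 A | T1 B | c
  A -> b
  B -> S T0 | T1 A | T1 B | T2 T0 | c
  T0 -> a
  T1 -> b
  T2 -> c

CYK fill (cells [i..j] with 1 ≤ i ≤ j ≤ 2 only):
  T[1,1] 'c' = {B,S,T2}  orig:{B,S}
  T[2,2] 'a' = {T0}  orig:{}
  T[1,2] 'ca' = {B,S}

Original NTs in T[1,2] deriving "ca": ["B", "S"]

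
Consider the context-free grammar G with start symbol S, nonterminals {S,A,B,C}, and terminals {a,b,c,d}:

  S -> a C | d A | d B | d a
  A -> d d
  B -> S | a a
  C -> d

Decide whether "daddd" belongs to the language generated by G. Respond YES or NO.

CNF form of G:
  S -> T0 A | T0 B | T0 T1 | T1 C
  A -> T0 T0
  B -> T0 A | T0 B | T0 T1 | T1 C | T1 T1
  C -> d
  T0 -> d
  T1 -> a

CYK table (by increasing span):
  T[0,0] 'd' = {C,T0}  orig:{C}
  T[1,1] 'a' = {T1}  orig:{}
  T[2,2] 'd' = {C,T0}  orig:{C}
  T[3,3] 'd' = {C,T0}  orig:{C}
  T[4,4] 'd' = {C,T0}  orig:{C}
  T[0,1] 'da' = {B,S}
  T[1,2] 'ad' = {B,S}
  T[2,3] 'dd' = {A}
  T[3,4] 'dd' = {A}
  T[0,2] 'dad' = {B,S}
  T[1,3] 'add' = ∅
  T[2,4] 'ddd' = {B,S}
  T[0,3] 'dadd' = ∅
  T[1,4] 'addd' = ∅
  T[0,4] 'daddd' = ∅

S ∉ T[0,4] ⇒ NO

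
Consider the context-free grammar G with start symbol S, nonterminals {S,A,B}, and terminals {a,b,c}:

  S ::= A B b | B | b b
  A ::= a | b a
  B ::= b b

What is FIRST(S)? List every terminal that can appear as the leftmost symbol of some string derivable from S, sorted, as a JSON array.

FIRST sets, iterate to fixpoint:
pass 1:
  A via A→a: +{a}
  A via A→b a: +{b}
  B via B→b b: +{b}
  S via S→A B b: +{a,b}
  FIRST[S]={a,b}  FIRST[A]={a,b}  FIRST[B]={b}
pass 2: (stable)
  FIRST[S]={a,b}  FIRST[A]={a,b}  FIRST[B]={b}

FIRST(S) = ["a", "b"]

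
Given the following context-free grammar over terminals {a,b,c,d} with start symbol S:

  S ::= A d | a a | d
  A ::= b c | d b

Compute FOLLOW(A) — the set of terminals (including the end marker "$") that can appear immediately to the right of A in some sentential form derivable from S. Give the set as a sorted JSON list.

FIRST sets, iterate to fixpoint:
round 1:
  A via A→b c: +{b}
  A via A→d b: +{d}
  S via S→A d: +{b,d}
  S via S→a a: +{a}
  FIRST[S]={a,b,d}  FIRST[A]={b,d}
round 2: (stable)
  FIRST[S]={a,b,d}  FIRST[A]={b,d}

FOLLOW sets:
initialize: $ ∈ FOLLOW(S)
round 1:
  S→A d: FOLLOW(A) ⊇ FIRST(d) = {d}; new: +{d}
  FOLLOW[S]={$}  FOLLOW[A]={d}
round 2: done
  FOLLOW[S]={$}  FOLLOW[A]={d}

FOLLOW(A) = ["d"]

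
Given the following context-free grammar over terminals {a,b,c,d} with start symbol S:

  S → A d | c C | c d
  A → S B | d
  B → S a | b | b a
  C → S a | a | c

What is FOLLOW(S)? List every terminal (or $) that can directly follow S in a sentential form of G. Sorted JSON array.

FIRST iteration:
round 1:
  A via A→d: +{d}
  B via B→b: +{b}
  C via C→a: +{a}
  C via C→c: +{c}
  S via S→A d: +{d}
  S via S→c C: +{c}
  S: {c,d}  A: {d}  B: {b}  C: {a,c}
round 2:
  A via A→S B: +{c}
  B via B→S a: +{c,d}
  C via C→S a: +{d}
  S: {c,d}  A: {c,d}  B: {b,c,d}  C: {a,c,d}
round 3: done
  S: {c,d}  A: {c,d}  B: {b,c,d}  C: {a,c,d}

Compute FOLLOW by fixpoint:
seed FOLLOW(S) with $
[1]
  A→S B: FOLLOW(S) ⊇ FIRST(B) = {b,c,d}; new: +{b,c,d}
  B→S a: FOLLOW(S) ⊇ FIRST(a) = {a}; new: +{a}
  S→A d: FOLLOW(A) ⊇ FIRST(d) = {d}; new: +{d}
  S→c C: FOLLOW(C) ⊇ FOLLOW(S) ⊇ {$,a,b,c,d}; new: +{$,a,b,c,d}
  FOLLOW[S]={$,a,b,c,d}  FOLLOW[A]={d}  FOLLOW[B]={}  FOLLOW[C]={$,a,b,c,d}
[2]
  A→S B: FOLLOW(B) ⊇ FOLLOW(A) ⊇ {d}; new: +{d}
  FOLLOW[S]={$,a,b,c,d}  FOLLOW[A]={d}  FOLLOW[B]={d}  FOLLOW[C]={$,a,b,c,d}
[3] (stable)
  FOLLOW[S]={$,a,b,c,d}  FOLLOW[A]={d}  FOLLOW[B]={d}  FOLLOW[C]={$,a,b,c,d}

FOLLOW(S) = ["$", "a", "b", "c", "d"]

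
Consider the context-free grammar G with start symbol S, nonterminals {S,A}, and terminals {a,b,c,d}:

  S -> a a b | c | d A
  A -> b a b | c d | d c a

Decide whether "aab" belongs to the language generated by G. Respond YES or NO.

Convert to CNF:
  S -> T1 X6 | T3 A | c
  A -> T0 X4 | T2 T3 | T3 X5
  T0 -> b
  T1 -> a
  T2 -> c
  T3 -> d
  X4 -> T1 T0
  X5 -> T2 T1
  X6 -> T1 T0

CYK fill:
  T[0,0] 'a' = {T1}  orig:{}
  T[1,1] 'a' = {T1}  orig:{}
  T[2,2] 'b' = {T0}  orig:{}
  T[0,1] 'aa' = ∅
  T[1,2] 'ab' = {X4,X6}  orig:{}
  T[0,2] 'aab' = {S}

S ∈ T[0,2] ⇒ YES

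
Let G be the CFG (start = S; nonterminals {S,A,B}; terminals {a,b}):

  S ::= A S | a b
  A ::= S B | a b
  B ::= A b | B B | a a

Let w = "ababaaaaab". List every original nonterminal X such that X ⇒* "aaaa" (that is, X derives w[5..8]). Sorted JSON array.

CNF form of G:
  S -> A S | T0 T1
  A -> S B | T0 T1
  B -> A T1 | B B | T0 T0
  T0 -> a
  T1 -> b

CYK fill — only the sub-triangle for w[5..8]:
  cell(5,5) a: {T0}  orig:{}
  cell(6,6) a: {T0}  orig:{}
  cell(7,7) a: {T0}  orig:{}
  cell(8,8) a: {T0}  orig:{}
  cell(5,6) aa: {B}
  cell(6,7) aa: {B}
  cell(7,8) aa: {B}
  cell(5,7) aaa: ∅
  cell(6,8) aaa: ∅
  cell(5,8) aaaa: {B}

Original NTs in T[5,8] deriving "aaaa": ["B"]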